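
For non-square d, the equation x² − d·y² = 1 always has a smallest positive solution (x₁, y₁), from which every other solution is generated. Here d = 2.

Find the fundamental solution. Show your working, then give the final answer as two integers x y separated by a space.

3 2

[1; 2] for √2; ℓ=1 ⇒ convergent index 1
step 0: (1, 1)  from 1·(1,0) + (0,1)
step 1: (3, 2)  from 2·(1,1) + (1,0)
→ (3, 2).  Check: 3²=9, 2·2²=8, difference 1.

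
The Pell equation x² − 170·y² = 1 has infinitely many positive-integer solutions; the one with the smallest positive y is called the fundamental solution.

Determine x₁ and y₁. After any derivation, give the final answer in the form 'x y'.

√170 = [13; 26, …], period ℓ=1 (odd) → k=1
a_0=13:  p_0=13·1+0=13,  q_0=13·0+1=1
a_1=26:  p_1=26·13+1=339,  q_1=26·1+0=26
(x₁, y₁) = (339, 26);  339² − 170·26² = 1 ✓

339 26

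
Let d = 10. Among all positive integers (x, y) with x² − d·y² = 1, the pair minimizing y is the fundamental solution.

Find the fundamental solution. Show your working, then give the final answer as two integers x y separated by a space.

√10 = [3; 6, …], period ℓ=1 (odd) → k=1
i=0: a=3 ⇒ p=3, q=1
i=1: a=6 ⇒ p=19, q=6
(x₁, y₁) = (19, 6);  19² − 10·6² = 1 ✓

19 6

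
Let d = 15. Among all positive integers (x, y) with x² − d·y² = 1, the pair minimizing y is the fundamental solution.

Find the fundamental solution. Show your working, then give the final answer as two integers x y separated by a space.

4 1

√15 → a₀=3, period (1,6); ℓ=2 even so k=1
i=0: a=3 ⇒ p=3, q=1
i=1: a=1 ⇒ p=4, q=1
fundamental: x₁=4, y₁=1  (since 16 − 15·1 = 1)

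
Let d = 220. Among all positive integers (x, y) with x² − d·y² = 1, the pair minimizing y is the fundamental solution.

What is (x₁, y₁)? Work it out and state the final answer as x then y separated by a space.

89 6

√220 → a₀=14, period (1,4,1,28); ℓ=4 even so k=3
i=0: a=14 ⇒ p=14, q=1
…
i=2: a=4 ⇒ p=74, q=5
i=3: a=1 ⇒ p=89, q=6
(x₁, y₁) = (89, 6);  89² − 220·6² = 1 ✓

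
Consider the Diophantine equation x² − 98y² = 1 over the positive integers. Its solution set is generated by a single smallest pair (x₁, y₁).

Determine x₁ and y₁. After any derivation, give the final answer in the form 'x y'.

√98 → a₀=9, period (1,8,1,18); ℓ=4 even so k=3
a_0=9:  p_0=9·1+0=9,  q_0=9·0+1=1
a_1=1:  p_1=1·9+1=10,  q_1=1·1+0=1
a_2=8:  p_2=8·10+9=89,  q_2=8·1+1=9
a_3=1:  p_3=1·89+10=99,  q_3=1·9+1=10
fundamental: x₁=99, y₁=10  (since 9801 − 98·100 = 1)

99 10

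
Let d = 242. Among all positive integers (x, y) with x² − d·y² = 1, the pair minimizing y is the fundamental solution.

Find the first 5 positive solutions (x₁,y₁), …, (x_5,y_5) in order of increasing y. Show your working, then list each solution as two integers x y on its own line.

[15; 1,1,3,1,14,1,3,1,1,30] for √242; ℓ=10 ⇒ convergent index 9
i=0: a=15 ⇒ p=15, q=1
…
i=2: a=1 ⇒ p=31, q=2
…
i=4: a=1 ⇒ p=140, q=9
i=5: a=14 ⇒ p=2069, q=133
i=6: a=1 ⇒ p=2209, q=142
i=7: a=3 ⇒ p=8696, q=559
i=8: a=1 ⇒ p=10905, q=701
i=9: a=1 ⇒ p=19601, q=1260
fundamental: x₁=19601, y₁=1260  (since 384199201 − 242·1587600 = 1)
(x_2, y_2) = (19601·19601 + 242·1260·1260, 19601·1260 + 1260·19601) = (768398401, 49394520)
(x_3, y_3) = (19601·768398401 + 242·1260·49394520, 19601·49394520 + 1260·768398401) = (30122754096401, 1936363971780)
(x_4, y_4) = (19601·30122754096401 + 242·1260·1936363971780, 19601·1936363971780 + 1260·30122754096401) = (1180872205318713601, 75909340372325040)
(x_5, y_5) = (19601·1180872205318713601 + 242·1260·75909340372325040, 19601·75909340372325040 + 1260·1180872205318713601) = (46292552162781456490001, 2975797959339522246300)

19601 1260
768398401 49394520
30122754096401 1936363971780
1180872205318713601 75909340372325040
46292552162781456490001 2975797959339522246300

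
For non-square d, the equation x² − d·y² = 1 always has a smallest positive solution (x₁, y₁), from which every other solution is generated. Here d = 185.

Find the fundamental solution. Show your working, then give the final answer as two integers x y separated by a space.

9249 680

√185 → a₀=13, period (1,1,1,1,26); ℓ=5 odd so k=9
k=0  a_k=13  p_k/q_k = 13/1
k=1  a_k=1  p_k/q_k = 14/1
k=2  a_k=1  p_k/q_k = 27/2
…
k=4  a_k=1  p_k/q_k = 68/5
k=5  a_k=26  p_k/q_k = 1809/133
k=6  a_k=1  p_k/q_k = 1877/138
…
k=8  a_k=1  p_k/q_k = 5563/409
k=9  a_k=1  p_k/q_k = 9249/680
(x₁, y₁) = (9249, 680);  9249² − 185·680² = 1 ✓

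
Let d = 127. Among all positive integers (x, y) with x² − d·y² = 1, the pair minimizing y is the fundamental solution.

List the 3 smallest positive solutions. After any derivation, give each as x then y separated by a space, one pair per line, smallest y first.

4730624 419775
44757606858751 3971595379200
423462818377139450624 37576248838264821825

[11; 3,1,2,2,7,11,7,2,2,1,3,22] for √127; ℓ=12 ⇒ convergent index 11
k=0  a_k=11  p_k/q_k = 11/1
k=1  a_k=3  p_k/q_k = 34/3
k=2  a_k=1  p_k/q_k = 45/4
k=3  a_k=2  p_k/q_k = 124/11
k=4  a_k=2  p_k/q_k = 293/26
k=5  a_k=7  p_k/q_k = 2175/193
k=6  a_k=11  p_k/q_k = 24218/2149
…
k=8  a_k=2  p_k/q_k = 367620/32621
k=9  a_k=2  p_k/q_k = 906941/80478
k=10  a_k=1  p_k/q_k = 1274561/113099
k=11  a_k=3  p_k/q_k = 4730624/419775
fundamental: x₁=4730624, y₁=419775  (since 22378803429376 − 127·176211050625 = 1)
(4730624+419775√127)^2 = 44757606858751 + 3971595379200√127
(4730624+419775√127)^3 = 423462818377139450624 + 37576248838264821825√127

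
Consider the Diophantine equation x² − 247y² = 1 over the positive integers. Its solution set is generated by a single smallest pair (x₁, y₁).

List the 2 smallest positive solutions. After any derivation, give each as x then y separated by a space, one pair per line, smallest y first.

85292 5427
14549450527 925759368

√247 → a₀=15, period (1,2,1,1,9,1,9,1,1,2,1,30); ℓ=12 even so k=11
a_0=15:  p_0=15·1+0=15,  q_0=15·0+1=1
a_1=1:  p_1=1·15+1=16,  q_1=1·1+0=1
a_2=2:  p_2=2·16+15=47,  q_2=2·1+1=3
a_3=1:  p_3=1·47+16=63,  q_3=1·3+1=4
a_4=1:  p_4=1·63+47=110,  q_4=1·4+3=7
…
a_6=1:  p_6=1·1053+110=1163,  q_6=1·67+7=74
a_7=9:  p_7=9·1163+1053=11520,  q_7=9·74+67=733
…
a_9=1:  p_9=1·12683+11520=24203,  q_9=1·807+733=1540
a_10=2:  p_10=2·24203+12683=61089,  q_10=2·1540+807=3887
a_11=1:  p_11=1·61089+24203=85292,  q_11=1·3887+1540=5427
fundamental: x₁=85292, y₁=5427  (since 7274725264 − 247·29452329 = 1)
(x_2, y_2) = (85292·85292 + 247·5427·5427, 85292·5427 + 5427·85292) = (14549450527, 925759368)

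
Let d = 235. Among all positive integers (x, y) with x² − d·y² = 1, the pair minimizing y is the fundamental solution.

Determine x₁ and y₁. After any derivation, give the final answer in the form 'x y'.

46 3

d=235: √d = [15; 3,30] (ℓ=2, even), read p_1/q_1
k=0  a_k=15  p_k/q_k = 15/1
k=1  a_k=3  p_k/q_k = 46/3
→ (46, 3).  Check: 46²=2116, 235·3²=2115, difference 1.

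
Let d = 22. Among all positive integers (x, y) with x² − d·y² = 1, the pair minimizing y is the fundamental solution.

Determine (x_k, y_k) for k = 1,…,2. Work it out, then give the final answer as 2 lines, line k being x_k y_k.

197 42
77617 16548

√22 → a₀=4, period (1,2,4,2,1,8); ℓ=6 even so k=5
step 0: (4, 1)  from 4·(1,0) + (0,1)
…
step 2: (14, 3)  from 2·(5,1) + (4,1)
step 3: (61, 13)  from 4·(14,3) + (5,1)
step 4: (136, 29)  from 2·(61,13) + (14,3)
step 5: (197, 42)  from 1·(136,29) + (61,13)
fundamental: x₁=197, y₁=42  (since 38809 − 22·1764 = 1)
k=2:  x_2 = 197·197+22·42·42 = 77617,  y_2 = 197·42+42·197 = 16548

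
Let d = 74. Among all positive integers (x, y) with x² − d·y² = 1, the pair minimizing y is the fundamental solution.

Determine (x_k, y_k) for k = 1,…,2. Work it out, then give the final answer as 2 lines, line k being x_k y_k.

3699 430
27365201 3181140

√74 → a₀=8, period (1,1,1,1,16); ℓ=5 odd so k=9
step 0: (8, 1)  from 8·(1,0) + (0,1)
…
step 4: (43, 5)  from 1·(26,3) + (17,2)
…
step 6: (757, 88)  from 1·(714,83) + (43,5)
…
step 8: (2228, 259)  from 1·(1471,171) + (757,88)
step 9: (3699, 430)  from 1·(2228,259) + (1471,171)
fundamental: x₁=3699, y₁=430  (since 13682601 − 74·184900 = 1)
n=2: (3699,430)∘(3699,430) = (3699·3699+74·430·430, 3699·430+430·3699) = (27365201,3181140)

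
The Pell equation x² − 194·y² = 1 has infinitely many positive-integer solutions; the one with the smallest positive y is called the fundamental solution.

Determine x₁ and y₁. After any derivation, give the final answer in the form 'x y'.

√194 = [13; 1,12,1,26, …], period ℓ=4 (even) → k=3
a_0=13:  p_0=13·1+0=13,  q_0=13·0+1=1
…
a_2=12:  p_2=12·14+13=181,  q_2=12·1+1=13
a_3=1:  p_3=1·181+14=195,  q_3=1·13+1=14
fundamental: x₁=195, y₁=14  (since 38025 − 194·196 = 1)

195 14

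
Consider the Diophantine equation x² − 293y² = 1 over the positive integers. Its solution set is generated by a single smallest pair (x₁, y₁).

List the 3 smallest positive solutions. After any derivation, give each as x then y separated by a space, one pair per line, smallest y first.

12320649 719780
303596783562401 17736313474440
7481018815602612315849 437045785745090703340

d=293: √d = [17; 8,1,1,8,34] (ℓ=5, odd), read p_9/q_9
i=0: a=17 ⇒ p=17, q=1
i=1: a=8 ⇒ p=137, q=8
i=2: a=1 ⇒ p=154, q=9
…
i=4: a=8 ⇒ p=2482, q=145
i=5: a=34 ⇒ p=84679, q=4947
i=6: a=8 ⇒ p=679914, q=39721
i=7: a=1 ⇒ p=764593, q=44668
i=8: a=1 ⇒ p=1444507, q=84389
i=9: a=8 ⇒ p=12320649, q=719780
→ (12320649, 719780).  Check: 12320649²=151798391781201, 293·719780²=151798391781200, difference 1.
k=2:  x_2 = 12320649·12320649+293·719780·719780 = 303596783562401,  y_2 = 12320649·719780+719780·12320649 = 17736313474440
k=3:  x_3 = 12320649·303596783562401+293·719780·17736313474440 = 7481018815602612315849,  y_3 = 12320649·17736313474440+719780·303596783562401 = 437045785745090703340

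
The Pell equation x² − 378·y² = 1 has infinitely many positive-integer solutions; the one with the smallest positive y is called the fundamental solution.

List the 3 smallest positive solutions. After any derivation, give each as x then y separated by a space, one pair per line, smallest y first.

[19; 2,3,1,4,1,3,2,38] for √378; ℓ=8 ⇒ convergent index 7
i=0: a=19 ⇒ p=19, q=1
i=1: a=2 ⇒ p=39, q=2
i=2: a=3 ⇒ p=136, q=7
i=3: a=1 ⇒ p=175, q=9
…
i=6: a=3 ⇒ p=3869, q=199
i=7: a=2 ⇒ p=8749, q=450
fundamental: x₁=8749, y₁=450  (since 76545001 − 378·202500 = 1)
n=2: (8749,450)∘(8749,450) = (8749·8749+378·450·450, 8749·450+450·8749) = (153090001,7874100)
n=3: (153090001,7874100)∘(8749,450) = (8749·153090001+378·450·7874100, 8749·7874100+450·153090001) = (2678768828749,137781001350)

8749 450
153090001 7874100
2678768828749 137781001350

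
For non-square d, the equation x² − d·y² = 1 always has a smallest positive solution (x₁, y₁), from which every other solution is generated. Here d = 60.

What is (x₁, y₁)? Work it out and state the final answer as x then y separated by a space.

31 4

√60 → a₀=7, period (1,2,1,14); ℓ=4 even so k=3
k=0  a_k=7  p_k/q_k = 7/1
k=1  a_k=1  p_k/q_k = 8/1
k=2  a_k=2  p_k/q_k = 23/3
k=3  a_k=1  p_k/q_k = 31/4
→ (31, 4).  Check: 31²=961, 60·4²=960, difference 1.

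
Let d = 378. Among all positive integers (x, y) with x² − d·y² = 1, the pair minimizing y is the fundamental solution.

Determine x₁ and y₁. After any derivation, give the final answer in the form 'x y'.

d=378: √d = [19; 2,3,1,4,1,3,2,38] (ℓ=8, even), read p_7/q_7
step 0: (19, 1)  from 19·(1,0) + (0,1)
step 1: (39, 2)  from 2·(19,1) + (1,0)
step 2: (136, 7)  from 3·(39,2) + (19,1)
step 3: (175, 9)  from 1·(136,7) + (39,2)
…
step 6: (3869, 199)  from 3·(1011,52) + (836,43)
step 7: (8749, 450)  from 2·(3869,199) + (1011,52)
(x₁, y₁) = (8749, 450);  8749² − 378·450² = 1 ✓

8749 450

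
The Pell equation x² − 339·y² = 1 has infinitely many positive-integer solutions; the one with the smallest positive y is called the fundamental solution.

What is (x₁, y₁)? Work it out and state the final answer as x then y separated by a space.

√339 → a₀=18, period (2,2,2,1,17,1,2,2,2,36); ℓ=10 even so k=9
i=0: a=18 ⇒ p=18, q=1
…
i=7: a=2 ⇒ p=17252, q=937
i=8: a=2 ⇒ p=40359, q=2192
i=9: a=2 ⇒ p=97970, q=5321
→ (97970, 5321).  Check: 97970²=9598120900, 339·5321²=9598120899, difference 1.

97970 5321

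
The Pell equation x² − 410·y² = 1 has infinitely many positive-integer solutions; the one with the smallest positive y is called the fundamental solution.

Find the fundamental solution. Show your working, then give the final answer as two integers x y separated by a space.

√410 → a₀=20, period (4,40); ℓ=2 even so k=1
a_0=20:  p_0=20·1+0=20,  q_0=20·0+1=1
a_1=4:  p_1=4·20+1=81,  q_1=4·1+0=4
fundamental: x₁=81, y₁=4  (since 6561 − 410·16 = 1)

81 4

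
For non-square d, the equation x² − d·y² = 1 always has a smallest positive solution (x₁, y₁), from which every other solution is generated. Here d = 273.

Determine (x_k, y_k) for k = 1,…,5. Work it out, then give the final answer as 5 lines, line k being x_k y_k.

√273 → a₀=16, period (1,1,10,1,1,32); ℓ=6 even so k=5
step 0: (16, 1)  from 16·(1,0) + (0,1)
…
step 2: (33, 2)  from 1·(17,1) + (16,1)
…
step 4: (380, 23)  from 1·(347,21) + (33,2)
step 5: (727, 44)  from 1·(380,23) + (347,21)
fundamental: x₁=727, y₁=44  (since 528529 − 273·1936 = 1)
(x_2, y_2) = (727·727 + 273·44·44, 727·44 + 44·727) = (1057057, 63976)
(x_3, y_3) = (727·1057057 + 273·44·63976, 727·63976 + 44·1057057) = (1536960151, 93021060)
(x_4, y_4) = (727·1536960151 + 273·44·93021060, 727·93021060 + 44·1536960151) = (2234739002497, 135252557264)
(x_5, y_5) = (727·2234739002497 + 273·44·135252557264, 727·135252557264 + 44·2234739002497) = (3249308972670487, 196657125240796)

727 44
1057057 63976
1536960151 93021060
2234739002497 135252557264
3249308972670487 196657125240796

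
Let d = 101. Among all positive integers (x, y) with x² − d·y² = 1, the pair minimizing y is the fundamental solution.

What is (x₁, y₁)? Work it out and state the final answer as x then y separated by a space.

[10; 20] for √101; ℓ=1 ⇒ convergent index 1
a_0=10:  p_0=10·1+0=10,  q_0=10·0+1=1
a_1=20:  p_1=20·10+1=201,  q_1=20·1+0=20
→ (201, 20).  Check: 201²=40401, 101·20²=40400, difference 1.

201 20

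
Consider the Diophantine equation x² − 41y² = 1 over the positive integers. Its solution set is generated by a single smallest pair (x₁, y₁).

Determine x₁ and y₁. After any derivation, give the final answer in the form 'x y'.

√41 = [6; 2,2,12, …], period ℓ=3 (odd) → k=5
a_0=6:  p_0=6·1+0=6,  q_0=6·0+1=1
…
a_4=2:  p_4=2·397+32=826,  q_4=2·62+5=129
a_5=2:  p_5=2·826+397=2049,  q_5=2·129+62=320
(x₁, y₁) = (2049, 320);  2049² − 41·320² = 1 ✓

2049 320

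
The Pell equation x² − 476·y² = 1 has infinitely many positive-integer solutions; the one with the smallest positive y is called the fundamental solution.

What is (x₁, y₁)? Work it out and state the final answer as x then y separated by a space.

d=476: √d = [21; 1,4,2,10,2,4,1,42] (ℓ=8, even), read p_7/q_7
a_0=21:  p_0=21·1+0=21,  q_0=21·0+1=1
…
a_2=4:  p_2=4·22+21=109,  q_2=4·1+1=5
…
a_5=2:  p_5=2·2509+240=5258,  q_5=2·115+11=241
a_6=4:  p_6=4·5258+2509=23541,  q_6=4·241+115=1079
a_7=1:  p_7=1·23541+5258=28799,  q_7=1·1079+241=1320
fundamental: x₁=28799, y₁=1320  (since 829382401 − 476·1742400 = 1)

28799 1320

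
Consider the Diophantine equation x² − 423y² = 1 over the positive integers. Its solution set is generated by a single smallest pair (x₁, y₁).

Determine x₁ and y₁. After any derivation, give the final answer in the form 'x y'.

d=423: √d = [20; 1,1,3,4,3,1,1,40] (ℓ=8, even), read p_7/q_7
k=0  a_k=20  p_k/q_k = 20/1
…
k=3  a_k=3  p_k/q_k = 144/7
k=4  a_k=4  p_k/q_k = 617/30
k=5  a_k=3  p_k/q_k = 1995/97
k=6  a_k=1  p_k/q_k = 2612/127
k=7  a_k=1  p_k/q_k = 4607/224
→ (4607, 224).  Check: 4607²=21224449, 423·224²=21224448, difference 1.

4607 224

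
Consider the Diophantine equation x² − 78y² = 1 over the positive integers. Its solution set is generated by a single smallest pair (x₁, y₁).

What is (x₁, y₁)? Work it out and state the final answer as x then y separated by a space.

53 6

d=78: √d = [8; 1,4,1,16] (ℓ=4, even), read p_3/q_3
a_0=8:  p_0=8·1+0=8,  q_0=8·0+1=1
…
a_2=4:  p_2=4·9+8=44,  q_2=4·1+1=5
a_3=1:  p_3=1·44+9=53,  q_3=1·5+1=6
(x₁, y₁) = (53, 6);  53² − 78·6² = 1 ✓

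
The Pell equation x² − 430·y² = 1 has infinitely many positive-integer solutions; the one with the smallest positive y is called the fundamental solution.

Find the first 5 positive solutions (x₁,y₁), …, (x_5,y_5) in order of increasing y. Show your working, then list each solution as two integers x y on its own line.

√430 = [20; 1,2,1,3,1,…,2,1,40, …], period ℓ=14 (even) → k=13
a_0=20:  p_0=20·1+0=20,  q_0=20·0+1=1
a_1=1:  p_1=1·20+1=21,  q_1=1·1+0=1
…
a_3=1:  p_3=1·62+21=83,  q_3=1·3+1=4
a_4=3:  p_4=3·83+62=311,  q_4=3·4+3=15
a_5=1:  p_5=1·311+83=394,  q_5=1·15+4=19
…
a_10=3:  p_10=3·155233+133439=599138,  q_10=3·7486+6435=28893
a_11=1:  p_11=1·599138+155233=754371,  q_11=1·28893+7486=36379
a_12=2:  p_12=2·754371+599138=2107880,  q_12=2·36379+28893=101651
a_13=1:  p_13=1·2107880+754371=2862251,  q_13=1·101651+36379=138030
→ (2862251, 138030).  Check: 2862251²=8192480787001, 430·138030²=8192480787000, difference 1.
k=2:  x_2 = 2862251·2862251+430·138030·138030 = 16384961574001,  y_2 = 2862251·138030+138030·2862251 = 790153011060
k=3:  x_3 = 2862251·16384961574001+430·138030·790153011060 = 93795745300289010251,  y_3 = 2862251·790153011060+138030·16384961574001 = 4523232492118854090
k=4:  x_4 = 2862251·93795745300289010251+430·138030·4523232492118854090 = 536933931562978654798296001,  y_4 = 2862251·4523232492118854090+138030·93795745300289010251 = 25893253447598574322902120
k=5:  x_5 = 2862251·536933931562978654798296001+430·138030·25893253447598574322902120 = 3073679365100040639604854765306251,  y_5 = 2862251·25893253447598574322902120+138030·536933931562978654798296001 = 148225981147280410676109712890150

2862251 138030
16384961574001 790153011060
93795745300289010251 4523232492118854090
536933931562978654798296001 25893253447598574322902120
3073679365100040639604854765306251 148225981147280410676109712890150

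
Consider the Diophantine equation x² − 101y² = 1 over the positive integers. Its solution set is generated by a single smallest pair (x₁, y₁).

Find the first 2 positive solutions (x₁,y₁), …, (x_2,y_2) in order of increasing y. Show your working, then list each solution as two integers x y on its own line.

201 20
80801 8040

√101 = [10; 20, …], period ℓ=1 (odd) → k=1
step 0: (10, 1)  from 10·(1,0) + (0,1)
step 1: (201, 20)  from 20·(10,1) + (1,0)
fundamental: x₁=201, y₁=20  (since 40401 − 101·400 = 1)
k=2:  x_2 = 201·201+101·20·20 = 80801,  y_2 = 201·20+20·201 = 8040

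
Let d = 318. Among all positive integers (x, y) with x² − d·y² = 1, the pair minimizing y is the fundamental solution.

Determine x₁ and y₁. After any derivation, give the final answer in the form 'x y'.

107 6

[17; 1,4,1,34] for √318; ℓ=4 ⇒ convergent index 3
a_0=17:  p_0=17·1+0=17,  q_0=17·0+1=1
…
a_2=4:  p_2=4·18+17=89,  q_2=4·1+1=5
a_3=1:  p_3=1·89+18=107,  q_3=1·5+1=6
→ (107, 6).  Check: 107²=11449, 318·6²=11448, difference 1.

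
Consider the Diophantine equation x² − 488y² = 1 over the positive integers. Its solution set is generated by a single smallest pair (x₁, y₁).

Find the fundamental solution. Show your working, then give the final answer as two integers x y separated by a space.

[22; 11,44] for √488; ℓ=2 ⇒ convergent index 1
step 0: (22, 1)  from 22·(1,0) + (0,1)
step 1: (243, 11)  from 11·(22,1) + (1,0)
(x₁, y₁) = (243, 11);  243² − 488·11² = 1 ✓

243 11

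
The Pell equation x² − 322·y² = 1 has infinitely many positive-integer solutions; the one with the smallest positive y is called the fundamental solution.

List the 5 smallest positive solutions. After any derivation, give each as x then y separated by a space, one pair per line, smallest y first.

323 18
208657 11628
134792099 7511670
87075487297 4852527192
56250630001763 3134725054362

√322 → a₀=17, period (1,16,1,34); ℓ=4 even so k=3
a_0=17:  p_0=17·1+0=17,  q_0=17·0+1=1
a_1=1:  p_1=1·17+1=18,  q_1=1·1+0=1
a_2=16:  p_2=16·18+17=305,  q_2=16·1+1=17
a_3=1:  p_3=1·305+18=323,  q_3=1·17+1=18
(x₁, y₁) = (323, 18);  323² − 322·18² = 1 ✓
n=2: (323,18)∘(323,18) = (323·323+322·18·18, 323·18+18·323) = (208657,11628)
n=3: (208657,11628)∘(323,18) = (323·208657+322·18·11628, 323·11628+18·208657) = (134792099,7511670)
n=4: (134792099,7511670)∘(323,18) = (323·134792099+322·18·7511670, 323·7511670+18·134792099) = (87075487297,4852527192)
n=5: (87075487297,4852527192)∘(323,18) = (323·87075487297+322·18·4852527192, 323·4852527192+18·87075487297) = (56250630001763,3134725054362)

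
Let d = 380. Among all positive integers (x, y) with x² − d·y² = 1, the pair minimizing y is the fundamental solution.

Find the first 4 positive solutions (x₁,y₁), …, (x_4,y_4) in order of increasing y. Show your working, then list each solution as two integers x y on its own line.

d=380: √d = [19; 2,38] (ℓ=2, even), read p_1/q_1
k=0  a_k=19  p_k/q_k = 19/1
k=1  a_k=2  p_k/q_k = 39/2
→ (39, 2).  Check: 39²=1521, 380·2²=1520, difference 1.
(39+2√380)^2 = 3041 + 156√380
(39+2√380)^3 = 237159 + 12166√380
(39+2√380)^4 = 18495361 + 948792√380

39 2
3041 156
237159 12166
18495361 948792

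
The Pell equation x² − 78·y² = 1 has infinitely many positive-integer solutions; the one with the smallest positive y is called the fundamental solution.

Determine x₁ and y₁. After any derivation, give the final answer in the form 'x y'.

53 6

√78 = [8; 1,4,1,16, …], period ℓ=4 (even) → k=3
k=0  a_k=8  p_k/q_k = 8/1
k=1  a_k=1  p_k/q_k = 9/1
k=2  a_k=4  p_k/q_k = 44/5
k=3  a_k=1  p_k/q_k = 53/6
fundamental: x₁=53, y₁=6  (since 2809 − 78·36 = 1)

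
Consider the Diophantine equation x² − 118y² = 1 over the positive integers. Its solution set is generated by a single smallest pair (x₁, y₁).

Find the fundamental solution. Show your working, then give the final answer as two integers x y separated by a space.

306917 28254

√118 = [10; 1,6,3,2,10,2,3,6,1,20, …], period ℓ=10 (even) → k=9
k=0  a_k=10  p_k/q_k = 10/1
…
k=2  a_k=6  p_k/q_k = 76/7
…
k=4  a_k=2  p_k/q_k = 554/51
k=5  a_k=10  p_k/q_k = 5779/532
…
k=7  a_k=3  p_k/q_k = 42115/3877
k=8  a_k=6  p_k/q_k = 264802/24377
k=9  a_k=1  p_k/q_k = 306917/28254
fundamental: x₁=306917, y₁=28254  (since 94198044889 − 118·798288516 = 1)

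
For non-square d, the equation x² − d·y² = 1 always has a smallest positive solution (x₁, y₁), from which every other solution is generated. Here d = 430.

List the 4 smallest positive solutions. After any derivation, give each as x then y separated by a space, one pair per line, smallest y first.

d=430: √d = [20; 1,2,1,3,1,…,2,1,40] (ℓ=14, even), read p_13/q_13
a_0=20:  p_0=20·1+0=20,  q_0=20·0+1=1
…
a_3=1:  p_3=1·62+21=83,  q_3=1·3+1=4
a_4=3:  p_4=3·83+62=311,  q_4=3·4+3=15
…
a_7=8:  p_7=8·2675+394=21794,  q_7=8·129+19=1051
…
a_9=1:  p_9=1·133439+21794=155233,  q_9=1·6435+1051=7486
…
a_11=1:  p_11=1·599138+155233=754371,  q_11=1·28893+7486=36379
a_12=2:  p_12=2·754371+599138=2107880,  q_12=2·36379+28893=101651
a_13=1:  p_13=1·2107880+754371=2862251,  q_13=1·101651+36379=138030
(x₁, y₁) = (2862251, 138030);  2862251² − 430·138030² = 1 ✓
n=2: (2862251,138030)∘(2862251,138030) = (2862251·2862251+430·138030·138030, 2862251·138030+138030·2862251) = (16384961574001,790153011060)
n=3: (16384961574001,790153011060)∘(2862251,138030) = (2862251·16384961574001+430·138030·790153011060, 2862251·790153011060+138030·16384961574001) = (93795745300289010251,4523232492118854090)
n=4: (93795745300289010251,4523232492118854090)∘(2862251,138030) = (2862251·93795745300289010251+430·138030·4523232492118854090, 2862251·4523232492118854090+138030·93795745300289010251) = (536933931562978654798296001,25893253447598574322902120)

2862251 138030
16384961574001 790153011060
93795745300289010251 4523232492118854090
536933931562978654798296001 25893253447598574322902120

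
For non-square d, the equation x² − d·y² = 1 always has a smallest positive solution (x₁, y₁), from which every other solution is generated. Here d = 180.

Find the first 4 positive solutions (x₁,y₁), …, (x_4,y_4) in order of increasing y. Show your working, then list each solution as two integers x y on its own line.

161 12
51841 3864
16692641 1244196
5374978561 400627248

d=180: √d = [13; 2,2,2,26] (ℓ=4, even), read p_3/q_3
step 0: (13, 1)  from 13·(1,0) + (0,1)
step 1: (27, 2)  from 2·(13,1) + (1,0)
step 2: (67, 5)  from 2·(27,2) + (13,1)
step 3: (161, 12)  from 2·(67,5) + (27,2)
(x₁, y₁) = (161, 12);  161² − 180·12² = 1 ✓
(x_2, y_2) = (161·161 + 180·12·12, 161·12 + 12·161) = (51841, 3864)
(x_3, y_3) = (161·51841 + 180·12·3864, 161·3864 + 12·51841) = (16692641, 1244196)
(x_4, y_4) = (161·16692641 + 180·12·1244196, 161·1244196 + 12·16692641) = (5374978561, 400627248)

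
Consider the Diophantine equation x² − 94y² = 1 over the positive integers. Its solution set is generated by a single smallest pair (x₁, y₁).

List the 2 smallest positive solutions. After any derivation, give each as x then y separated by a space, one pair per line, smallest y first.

2143295 221064
9187426914049 947610731760

[9; 1,2,3,1,1,…,2,1,18] for √94; ℓ=16 ⇒ convergent index 15
k=0  a_k=9  p_k/q_k = 9/1
…
k=2  a_k=2  p_k/q_k = 29/3
k=3  a_k=3  p_k/q_k = 97/10
…
k=5  a_k=1  p_k/q_k = 223/23
…
k=11  a_k=1  p_k/q_k = 99455/10258
…
k=14  a_k=2  p_k/q_k = 1490361/153719
k=15  a_k=1  p_k/q_k = 2143295/221064
(x₁, y₁) = (2143295, 221064);  2143295² − 94·221064² = 1 ✓
k=2:  x_2 = 2143295·2143295+94·221064·221064 = 9187426914049,  y_2 = 2143295·221064+221064·2143295 = 947610731760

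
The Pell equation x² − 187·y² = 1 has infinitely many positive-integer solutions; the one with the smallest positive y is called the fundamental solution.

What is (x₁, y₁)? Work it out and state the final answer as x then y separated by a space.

1682 123

√187 → a₀=13, period (1,2,13,2,1,26); ℓ=6 even so k=5
a_0=13:  p_0=13·1+0=13,  q_0=13·0+1=1
a_1=1:  p_1=1·13+1=14,  q_1=1·1+0=1
a_2=2:  p_2=2·14+13=41,  q_2=2·1+1=3
a_3=13:  p_3=13·41+14=547,  q_3=13·3+1=40
a_4=2:  p_4=2·547+41=1135,  q_4=2·40+3=83
a_5=1:  p_5=1·1135+547=1682,  q_5=1·83+40=123
→ (1682, 123).  Check: 1682²=2829124, 187·123²=2829123, difference 1.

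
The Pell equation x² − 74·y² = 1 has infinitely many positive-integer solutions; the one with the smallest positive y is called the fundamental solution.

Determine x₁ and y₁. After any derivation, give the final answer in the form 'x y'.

d=74: √d = [8; 1,1,1,1,16] (ℓ=5, odd), read p_9/q_9
a_0=8:  p_0=8·1+0=8,  q_0=8·0+1=1
…
a_2=1:  p_2=1·9+8=17,  q_2=1·1+1=2
a_3=1:  p_3=1·17+9=26,  q_3=1·2+1=3
a_4=1:  p_4=1·26+17=43,  q_4=1·3+2=5
…
a_8=1:  p_8=1·1471+757=2228,  q_8=1·171+88=259
a_9=1:  p_9=1·2228+1471=3699,  q_9=1·259+171=430
→ (3699, 430).  Check: 3699²=13682601, 74·430²=13682600, difference 1.

3699 430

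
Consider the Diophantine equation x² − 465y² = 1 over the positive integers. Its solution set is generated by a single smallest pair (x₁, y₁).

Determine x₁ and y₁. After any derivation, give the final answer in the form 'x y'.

15871 736

√465 → a₀=21, period (1,1,3,2,2,2,3,1,1,42); ℓ=10 even so k=9
a_0=21:  p_0=21·1+0=21,  q_0=21·0+1=1
…
a_4=2:  p_4=2·151+43=345,  q_4=2·7+2=16
a_5=2:  p_5=2·345+151=841,  q_5=2·16+7=39
a_6=2:  p_6=2·841+345=2027,  q_6=2·39+16=94
a_7=3:  p_7=3·2027+841=6922,  q_7=3·94+39=321
a_8=1:  p_8=1·6922+2027=8949,  q_8=1·321+94=415
a_9=1:  p_9=1·8949+6922=15871,  q_9=1·415+321=736
fundamental: x₁=15871, y₁=736  (since 251888641 − 465·541696 = 1)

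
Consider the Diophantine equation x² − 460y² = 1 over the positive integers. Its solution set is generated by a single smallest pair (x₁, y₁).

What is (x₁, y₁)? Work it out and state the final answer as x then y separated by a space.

2535751 118230

√460 → a₀=21, period (2,4,3,1,2,10,2,1,3,4,2,42); ℓ=12 even so k=11
step 0: (21, 1)  from 21·(1,0) + (0,1)
…
step 5: (2252, 105)  from 2·(815,38) + (622,29)
…
step 8: (72257, 3369)  from 1·(48922,2281) + (23335,1088)
…
step 10: (1135029, 52921)  from 4·(265693,12388) + (72257,3369)
step 11: (2535751, 118230)  from 2·(1135029,52921) + (265693,12388)
(x₁, y₁) = (2535751, 118230);  2535751² − 460·118230² = 1 ✓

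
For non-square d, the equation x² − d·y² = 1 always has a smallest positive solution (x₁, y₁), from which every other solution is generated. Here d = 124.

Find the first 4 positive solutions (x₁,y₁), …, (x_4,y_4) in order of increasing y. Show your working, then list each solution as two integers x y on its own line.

4620799 414960
42703566796801 3834893506080
394649197502177907199 35440544156001500880
3647189234337689639247667201 327527261991011323636100160

[11; 7,2,1,1,1,…,2,7,22] for √124; ℓ=16 ⇒ convergent index 15
i=0: a=11 ⇒ p=11, q=1
i=1: a=7 ⇒ p=78, q=7
i=2: a=2 ⇒ p=167, q=15
i=3: a=1 ⇒ p=245, q=22
i=4: a=1 ⇒ p=412, q=37
…
i=7: a=1 ⇒ p=3040, q=273
…
i=9: a=1 ⇒ p=17583, q=1579
i=10: a=3 ⇒ p=67292, q=6043
i=11: a=1 ⇒ p=84875, q=7622
…
i=13: a=1 ⇒ p=237042, q=21287
i=14: a=2 ⇒ p=626251, q=56239
i=15: a=7 ⇒ p=4620799, q=414960
→ (4620799, 414960).  Check: 4620799²=21351783398401, 124·414960²=21351783398400, difference 1.
k=2:  x_2 = 4620799·4620799+124·414960·414960 = 42703566796801,  y_2 = 4620799·414960+414960·4620799 = 3834893506080
k=3:  x_3 = 4620799·42703566796801+124·414960·3834893506080 = 394649197502177907199,  y_3 = 4620799·3834893506080+414960·42703566796801 = 35440544156001500880
k=4:  x_4 = 4620799·394649197502177907199+124·414960·35440544156001500880 = 3647189234337689639247667201,  y_4 = 4620799·35440544156001500880+414960·394649197502177907199 = 327527261991011323636100160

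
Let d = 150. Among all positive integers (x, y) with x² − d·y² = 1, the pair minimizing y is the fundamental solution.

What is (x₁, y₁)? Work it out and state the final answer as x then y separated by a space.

49 4

√150 = [12; 4,24, …], period ℓ=2 (even) → k=1
step 0: (12, 1)  from 12·(1,0) + (0,1)
step 1: (49, 4)  from 4·(12,1) + (1,0)
fundamental: x₁=49, y₁=4  (since 2401 − 150·16 = 1)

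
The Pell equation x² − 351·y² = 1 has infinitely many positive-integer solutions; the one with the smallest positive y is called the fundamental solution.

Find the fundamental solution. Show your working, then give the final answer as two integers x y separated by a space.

√351 = [18; 1,2,1,3,2,2,2,3,1,2,1,36, …], period ℓ=12 (even) → k=11
step 0: (18, 1)  from 18·(1,0) + (0,1)
step 1: (19, 1)  from 1·(18,1) + (1,0)
step 2: (56, 3)  from 2·(19,1) + (18,1)
…
step 10: (45882, 2449)  from 2·(16543,883) + (12796,683)
step 11: (62425, 3332)  from 1·(45882,2449) + (16543,883)
fundamental: x₁=62425, y₁=3332  (since 3896880625 − 351·11102224 = 1)

62425 3332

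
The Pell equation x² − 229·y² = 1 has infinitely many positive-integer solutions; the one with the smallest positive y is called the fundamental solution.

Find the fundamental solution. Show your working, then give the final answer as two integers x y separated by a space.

[15; 7,1,1,7,30] for √229; ℓ=5 ⇒ convergent index 9
k=0  a_k=15  p_k/q_k = 15/1
k=1  a_k=7  p_k/q_k = 106/7
k=2  a_k=1  p_k/q_k = 121/8
k=3  a_k=1  p_k/q_k = 227/15
…
k=7  a_k=1  p_k/q_k = 413926/27353
k=8  a_k=1  p_k/q_k = 776325/51301
k=9  a_k=7  p_k/q_k = 5848201/386460
→ (5848201, 386460).  Check: 5848201²=34201454936401, 229·386460²=34201454936400, difference 1.

5848201 386460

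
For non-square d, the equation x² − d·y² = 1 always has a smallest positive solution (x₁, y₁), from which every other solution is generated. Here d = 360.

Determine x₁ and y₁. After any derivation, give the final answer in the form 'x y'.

d=360: √d = [18; 1,36] (ℓ=2, even), read p_1/q_1
a_0=18:  p_0=18·1+0=18,  q_0=18·0+1=1
a_1=1:  p_1=1·18+1=19,  q_1=1·1+0=1
(x₁, y₁) = (19, 1);  19² − 360·1² = 1 ✓

19 1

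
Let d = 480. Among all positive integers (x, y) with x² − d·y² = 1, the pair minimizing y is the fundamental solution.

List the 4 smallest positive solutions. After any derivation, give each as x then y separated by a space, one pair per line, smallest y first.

241 11
116161 5302
55989361 2555553
26986755841 1231771244

d=480: √d = [21; 1,9,1,42] (ℓ=4, even), read p_3/q_3
a_0=21:  p_0=21·1+0=21,  q_0=21·0+1=1
a_1=1:  p_1=1·21+1=22,  q_1=1·1+0=1
a_2=9:  p_2=9·22+21=219,  q_2=9·1+1=10
a_3=1:  p_3=1·219+22=241,  q_3=1·10+1=11
fundamental: x₁=241, y₁=11  (since 58081 − 480·121 = 1)
(241+11√480)^2 = 116161 + 5302√480
(241+11√480)^3 = 55989361 + 2555553√480
(241+11√480)^4 = 26986755841 + 1231771244√480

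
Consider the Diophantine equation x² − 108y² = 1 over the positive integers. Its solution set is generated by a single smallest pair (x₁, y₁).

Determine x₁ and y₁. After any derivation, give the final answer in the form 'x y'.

1351 130

[10; 2,1,1,4,1,1,2,20] for √108; ℓ=8 ⇒ convergent index 7
step 0: (10, 1)  from 10·(1,0) + (0,1)
step 1: (21, 2)  from 2·(10,1) + (1,0)
…
step 3: (52, 5)  from 1·(31,3) + (21,2)
…
step 6: (530, 51)  from 1·(291,28) + (239,23)
step 7: (1351, 130)  from 2·(530,51) + (291,28)
(x₁, y₁) = (1351, 130);  1351² − 108·130² = 1 ✓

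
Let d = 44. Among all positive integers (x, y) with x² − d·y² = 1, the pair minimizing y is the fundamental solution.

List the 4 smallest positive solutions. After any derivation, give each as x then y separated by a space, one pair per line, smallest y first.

199 30
79201 11940
31521799 4752090
12545596801 1891319880

√44 = [6; 1,1,1,2,1,1,1,12, …], period ℓ=8 (even) → k=7
step 0: (6, 1)  from 6·(1,0) + (0,1)
…
step 4: (53, 8)  from 2·(20,3) + (13,2)
…
step 6: (126, 19)  from 1·(73,11) + (53,8)
step 7: (199, 30)  from 1·(126,19) + (73,11)
(x₁, y₁) = (199, 30);  199² − 44·30² = 1 ✓
n=2: (199,30)∘(199,30) = (199·199+44·30·30, 199·30+30·199) = (79201,11940)
n=3: (79201,11940)∘(199,30) = (199·79201+44·30·11940, 199·11940+30·79201) = (31521799,4752090)
n=4: (31521799,4752090)∘(199,30) = (199·31521799+44·30·4752090, 199·4752090+30·31521799) = (12545596801,1891319880)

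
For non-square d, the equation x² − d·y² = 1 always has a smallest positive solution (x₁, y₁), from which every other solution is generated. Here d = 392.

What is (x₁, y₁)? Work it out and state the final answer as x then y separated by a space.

99 5

[19; 1,3,1,38] for √392; ℓ=4 ⇒ convergent index 3
k=0  a_k=19  p_k/q_k = 19/1
k=1  a_k=1  p_k/q_k = 20/1
k=2  a_k=3  p_k/q_k = 79/4
k=3  a_k=1  p_k/q_k = 99/5
→ (99, 5).  Check: 99²=9801, 392·5²=9800, difference 1.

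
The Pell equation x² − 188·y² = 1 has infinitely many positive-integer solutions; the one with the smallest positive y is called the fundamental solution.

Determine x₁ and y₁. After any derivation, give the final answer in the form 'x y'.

4607 336

d=188: √d = [13; 1,2,2,6,2,2,1,26] (ℓ=8, even), read p_7/q_7
k=0  a_k=13  p_k/q_k = 13/1
k=1  a_k=1  p_k/q_k = 14/1
…
k=6  a_k=2  p_k/q_k = 3277/239
k=7  a_k=1  p_k/q_k = 4607/336
fundamental: x₁=4607, y₁=336  (since 21224449 − 188·112896 = 1)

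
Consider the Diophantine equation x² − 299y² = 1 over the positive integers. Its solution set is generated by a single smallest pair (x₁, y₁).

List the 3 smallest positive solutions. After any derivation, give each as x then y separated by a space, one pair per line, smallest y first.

d=299: √d = [17; 3,2,3,34] (ℓ=4, even), read p_3/q_3
i=0: a=17 ⇒ p=17, q=1
i=1: a=3 ⇒ p=52, q=3
i=2: a=2 ⇒ p=121, q=7
i=3: a=3 ⇒ p=415, q=24
→ (415, 24).  Check: 415²=172225, 299·24²=172224, difference 1.
(x_2, y_2) = (415·415 + 299·24·24, 415·24 + 24·415) = (344449, 19920)
(x_3, y_3) = (415·344449 + 299·24·19920, 415·19920 + 24·344449) = (285892255, 16533576)

415 24
344449 19920
285892255 16533576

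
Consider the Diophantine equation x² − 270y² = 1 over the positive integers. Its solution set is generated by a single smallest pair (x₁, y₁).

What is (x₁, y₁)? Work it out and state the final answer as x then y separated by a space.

√270 = [16; 2,3,6,3,2,32, …], period ℓ=6 (even) → k=5
i=0: a=16 ⇒ p=16, q=1
i=1: a=2 ⇒ p=33, q=2
…
i=4: a=3 ⇒ p=2284, q=139
i=5: a=2 ⇒ p=5291, q=322
(x₁, y₁) = (5291, 322);  5291² − 270·322² = 1 ✓

5291 322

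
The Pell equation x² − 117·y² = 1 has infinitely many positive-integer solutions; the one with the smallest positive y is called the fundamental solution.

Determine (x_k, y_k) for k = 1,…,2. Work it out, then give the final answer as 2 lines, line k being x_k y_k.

649 60
842401 77880

[10; 1,4,2,4,1,20] for √117; ℓ=6 ⇒ convergent index 5
a_0=10:  p_0=10·1+0=10,  q_0=10·0+1=1
a_1=1:  p_1=1·10+1=11,  q_1=1·1+0=1
a_2=4:  p_2=4·11+10=54,  q_2=4·1+1=5
…
a_4=4:  p_4=4·119+54=530,  q_4=4·11+5=49
a_5=1:  p_5=1·530+119=649,  q_5=1·49+11=60
(x₁, y₁) = (649, 60);  649² − 117·60² = 1 ✓
(x_2, y_2) = (649·649 + 117·60·60, 649·60 + 60·649) = (842401, 77880)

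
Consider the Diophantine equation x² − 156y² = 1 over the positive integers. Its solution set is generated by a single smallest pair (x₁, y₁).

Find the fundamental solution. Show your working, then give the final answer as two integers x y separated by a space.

[12; 2,24] for √156; ℓ=2 ⇒ convergent index 1
i=0: a=12 ⇒ p=12, q=1
i=1: a=2 ⇒ p=25, q=2
→ (25, 2).  Check: 25²=625, 156·2²=624, difference 1.

25 2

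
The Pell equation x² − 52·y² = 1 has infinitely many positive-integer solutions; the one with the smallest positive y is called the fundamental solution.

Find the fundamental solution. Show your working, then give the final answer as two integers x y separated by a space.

649 90

√52 → a₀=7, period (4,1,2,1,4,14); ℓ=6 even so k=5
i=0: a=7 ⇒ p=7, q=1
…
i=3: a=2 ⇒ p=101, q=14
i=4: a=1 ⇒ p=137, q=19
i=5: a=4 ⇒ p=649, q=90
(x₁, y₁) = (649, 90);  649² − 52·90² = 1 ✓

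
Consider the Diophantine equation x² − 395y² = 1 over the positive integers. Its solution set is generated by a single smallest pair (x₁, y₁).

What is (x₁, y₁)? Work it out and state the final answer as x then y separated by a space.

√395 = [19; 1,6,1,38, …], period ℓ=4 (even) → k=3
i=0: a=19 ⇒ p=19, q=1
…
i=2: a=6 ⇒ p=139, q=7
i=3: a=1 ⇒ p=159, q=8
fundamental: x₁=159, y₁=8  (since 25281 − 395·64 = 1)

159 8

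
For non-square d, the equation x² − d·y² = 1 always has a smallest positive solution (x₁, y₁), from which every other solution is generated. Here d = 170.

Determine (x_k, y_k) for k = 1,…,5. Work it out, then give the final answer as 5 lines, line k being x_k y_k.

[13; 26] for √170; ℓ=1 ⇒ convergent index 1
k=0  a_k=13  p_k/q_k = 13/1
k=1  a_k=26  p_k/q_k = 339/26
(x₁, y₁) = (339, 26);  339² − 170·26² = 1 ✓
n=2: (339,26)∘(339,26) = (339·339+170·26·26, 339·26+26·339) = (229841,17628)
n=3: (229841,17628)∘(339,26) = (339·229841+170·26·17628, 339·17628+26·229841) = (155831859,11951758)
n=4: (155831859,11951758)∘(339,26) = (339·155831859+170·26·11951758, 339·11951758+26·155831859) = (105653770561,8103274296)
n=5: (105653770561,8103274296)∘(339,26) = (339·105653770561+170·26·8103274296, 339·8103274296+26·105653770561) = (71633100608499,5494008020930)

339 26
229841 17628
155831859 11951758
105653770561 8103274296
71633100608499 5494008020930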